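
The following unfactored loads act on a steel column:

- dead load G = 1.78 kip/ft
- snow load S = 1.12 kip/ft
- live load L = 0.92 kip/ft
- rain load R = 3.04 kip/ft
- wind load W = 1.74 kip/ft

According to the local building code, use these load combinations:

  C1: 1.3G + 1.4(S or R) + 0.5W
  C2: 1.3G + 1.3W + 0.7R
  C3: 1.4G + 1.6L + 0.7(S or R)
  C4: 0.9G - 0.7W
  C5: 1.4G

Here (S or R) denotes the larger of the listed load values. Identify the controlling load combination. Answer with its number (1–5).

Combination 1

(S or R) → R = 3.04 kip/ft.
C1: 1.3(1.78) + 1.4(3.04) + 0.5(1.74) = 2.31 + 4.26 + 0.87 = 7.44
C2: 1.3(1.78) + 1.3(1.74) + 0.7(3.04) = 2.31 + 2.26 + 2.13 = 6.70
C3: 1.4(1.78) + 1.6(0.92) + 0.7(3.04) = 2.49 + 1.47 + 2.13 = 6.09
C4: 0.9(1.78) - 0.7(1.74) = 1.60 - 1.22 = 0.38
C5: 1.4(1.78) = 2.49
The largest value is 7.44 kip/ft from combination 1.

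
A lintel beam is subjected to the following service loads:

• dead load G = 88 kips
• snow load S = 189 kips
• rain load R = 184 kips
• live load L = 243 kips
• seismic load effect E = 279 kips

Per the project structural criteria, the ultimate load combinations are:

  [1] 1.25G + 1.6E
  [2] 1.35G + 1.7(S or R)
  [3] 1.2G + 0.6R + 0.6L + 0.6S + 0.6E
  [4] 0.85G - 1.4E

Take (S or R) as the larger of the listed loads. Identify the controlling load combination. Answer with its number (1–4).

Combination 3

(S or R) → S = 189 kips.
[1] 1.25(88) + 1.6(279) = 110.00 + 446.40 = 556.40
[2] 1.35(88) + 1.7(189) = 118.80 + 321.30 = 440.10
[3] 1.2(88) + 0.6(184) + 0.6(243) + 0.6(189) + 0.6(279) = 105.60 + 110.40 + 145.80 + 113.40 + 167.40 = 642.60
[4] 0.85(88) - 1.4(279) = 74.80 - 390.60 = -315.80
The largest value is 642.60 kips from combination 3.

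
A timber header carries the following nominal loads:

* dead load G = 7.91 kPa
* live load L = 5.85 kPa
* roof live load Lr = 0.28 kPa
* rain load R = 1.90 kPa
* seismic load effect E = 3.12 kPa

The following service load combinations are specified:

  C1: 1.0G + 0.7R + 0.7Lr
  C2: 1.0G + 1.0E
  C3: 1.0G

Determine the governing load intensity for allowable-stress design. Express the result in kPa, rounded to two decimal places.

11.03 kPa

C1: 1.0(7.91) + 0.7(1.90) + 0.7(0.28) = 9.44
C2: 1.0(7.91) + 1.0(3.12) = 11.03
C3: 1.0(7.91) = 7.91
The controlling combination is 2, giving 11.03 kPa.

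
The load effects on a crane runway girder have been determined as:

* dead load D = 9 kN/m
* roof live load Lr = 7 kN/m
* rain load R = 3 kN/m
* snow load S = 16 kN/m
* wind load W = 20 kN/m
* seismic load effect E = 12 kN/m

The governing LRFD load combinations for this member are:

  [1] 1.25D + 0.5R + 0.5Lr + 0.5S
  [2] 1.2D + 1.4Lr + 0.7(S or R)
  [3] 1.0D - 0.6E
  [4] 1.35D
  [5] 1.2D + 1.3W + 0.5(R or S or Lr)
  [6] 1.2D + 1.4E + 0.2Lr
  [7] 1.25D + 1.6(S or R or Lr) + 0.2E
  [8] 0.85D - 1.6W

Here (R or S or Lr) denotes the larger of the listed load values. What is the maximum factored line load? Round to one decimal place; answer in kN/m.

(S or R) → S = 16 kN/m; (R or S or Lr) → S = 16 kN/m; (S or R or Lr) → S = 16 kN/m.
[1] 1.25(9) + 0.5(3) + 0.5(7) + 0.5(16) = 11.3 + 1.5 + 3.5 + 8.0 = 24.3
[2] 1.2(9) + 1.4(7) + 0.7(16) = 10.8 + 9.8 + 11.2 = 31.8
[3] 1.0(9) - 0.6(12) = 9.0 - 7.2 = 1.8
[4] 1.35(9) = 12.2
[5] 1.2(9) + 1.3(20) + 0.5(16) = 10.8 + 26.0 + 8.0 = 44.8
[6] 1.2(9) + 1.4(12) + 0.2(7) = 10.8 + 16.8 + 1.4 = 29.0
[7] 1.25(9) + 1.6(16) + 0.2(12) = 11.3 + 25.6 + 2.4 = 39.3
[8] 0.85(9) - 1.6(20) = -24.4
The controlling combination is 5, giving 44.8 kN/m.

44.8 kN/m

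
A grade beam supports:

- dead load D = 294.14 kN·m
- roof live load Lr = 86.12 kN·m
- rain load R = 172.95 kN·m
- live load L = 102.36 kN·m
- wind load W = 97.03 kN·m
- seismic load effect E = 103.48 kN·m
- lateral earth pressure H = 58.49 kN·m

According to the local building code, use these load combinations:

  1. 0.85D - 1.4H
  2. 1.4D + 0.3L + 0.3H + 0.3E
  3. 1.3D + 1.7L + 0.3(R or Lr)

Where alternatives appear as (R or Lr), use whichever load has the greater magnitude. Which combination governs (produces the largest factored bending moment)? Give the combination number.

Combination 3

(R or Lr) → R = 172.95 kN·m.
1. 0.85(294.14) - 1.4(58.49) = 250.02 - 81.89 = 168.13
2. 1.4(294.14) + 0.3(102.36) + 0.3(58.49) + 0.3(103.48) = 411.80 + 30.71 + 17.55 + 31.04 = 491.10
3. 1.3(294.14) + 1.7(102.36) + 0.3(172.95) = 382.38 + 174.01 + 51.89 = 608.28
The largest value is 608.28 kN·m from combination 3.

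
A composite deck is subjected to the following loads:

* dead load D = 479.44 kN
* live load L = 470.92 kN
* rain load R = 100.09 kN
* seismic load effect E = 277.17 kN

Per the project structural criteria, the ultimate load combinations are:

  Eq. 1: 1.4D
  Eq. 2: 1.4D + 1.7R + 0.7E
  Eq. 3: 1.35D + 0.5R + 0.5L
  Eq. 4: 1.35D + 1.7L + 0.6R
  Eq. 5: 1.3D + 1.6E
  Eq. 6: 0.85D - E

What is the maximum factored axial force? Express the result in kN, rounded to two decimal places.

1507.86 kN

Eq. 1: 1.4(479.44) = 671.22
Eq. 2: 1.4(479.44) + 1.7(100.09) + 0.7(277.17) = 671.22 + 170.15 + 194.02 = 1035.39
Eq. 3: 1.35(479.44) + 0.5(100.09) + 0.5(470.92) = 647.24 + 50.05 + 235.46 = 932.75
Eq. 4: 1.35(479.44) + 1.7(470.92) + 0.6(100.09) = 1507.86
Eq. 5: 1.3(479.44) + 1.6(277.17) = 623.27 + 443.47 = 1066.74
Eq. 6: 0.85(479.44) - 1.0(277.17) = 407.52 - 277.17 = 130.35
The controlling combination is 4, giving 1507.86 kN.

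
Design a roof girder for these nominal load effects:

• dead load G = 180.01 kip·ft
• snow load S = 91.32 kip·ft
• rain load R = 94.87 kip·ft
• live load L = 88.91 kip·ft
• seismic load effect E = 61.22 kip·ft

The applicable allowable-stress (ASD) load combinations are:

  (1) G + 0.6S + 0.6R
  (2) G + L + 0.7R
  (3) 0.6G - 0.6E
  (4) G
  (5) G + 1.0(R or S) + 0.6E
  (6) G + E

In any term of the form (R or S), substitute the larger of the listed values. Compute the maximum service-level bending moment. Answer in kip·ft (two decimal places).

335.33 kip·ft

(R or S) → R = 94.87 kip·ft.
(1) 1.0(180.01) + 0.6(91.32) + 0.6(94.87) = 180.01 + 54.79 + 56.92 = 291.72
(2) 1.0(180.01) + 1.0(88.91) + 0.7(94.87) = 180.01 + 88.91 + 66.41 = 335.33
(3) 0.6(180.01) - 0.6(61.22) = 71.27
(4) 1.0(180.01) = 180.01
(5) 1.0(180.01) + 1.0(94.87) + 0.6(61.22) = 180.01 + 94.87 + 36.73 = 311.61
(6) 1.0(180.01) + 1.0(61.22) = 180.01 + 61.22 = 241.23
The controlling combination is 2, giving 335.33 kip·ft.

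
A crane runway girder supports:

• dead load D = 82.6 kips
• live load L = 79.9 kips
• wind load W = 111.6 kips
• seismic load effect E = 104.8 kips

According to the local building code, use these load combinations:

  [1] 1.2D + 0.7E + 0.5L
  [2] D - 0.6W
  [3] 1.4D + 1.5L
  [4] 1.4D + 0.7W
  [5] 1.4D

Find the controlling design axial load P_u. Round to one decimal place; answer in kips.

[1] 1.2(82.6) + 0.7(104.8) + 0.5(79.9) = 212.4
[2] 1.0(82.6) - 0.6(111.6) = 82.6 - 67.0 = 15.6
[3] 1.4(82.6) + 1.5(79.9) = 115.6 + 119.9 = 235.5
[4] 1.4(82.6) + 0.7(111.6) = 193.8
[5] 1.4(82.6) = 115.6
Maximum is from combination 3.

235.5 kips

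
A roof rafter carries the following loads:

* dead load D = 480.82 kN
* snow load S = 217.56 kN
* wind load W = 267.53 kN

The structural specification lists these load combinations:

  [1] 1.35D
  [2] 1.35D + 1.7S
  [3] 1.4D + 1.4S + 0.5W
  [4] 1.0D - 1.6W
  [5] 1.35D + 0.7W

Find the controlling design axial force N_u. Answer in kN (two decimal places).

1111.50 kN

[1] 1.35(480.82) = 649.11
[2] 1.35(480.82) + 1.7(217.56) = 649.11 + 369.85 = 1018.96
[3] 1.4(480.82) + 1.4(217.56) + 0.5(267.53) = 673.15 + 304.58 + 133.77 = 1111.50
[4] 1.0(480.82) - 1.6(267.53) = 480.82 - 428.05 = 52.77
[5] 1.35(480.82) + 0.7(267.53) = 649.11 + 187.27 = 836.38
Combination 3 governs: N_u = 1111.50 kN.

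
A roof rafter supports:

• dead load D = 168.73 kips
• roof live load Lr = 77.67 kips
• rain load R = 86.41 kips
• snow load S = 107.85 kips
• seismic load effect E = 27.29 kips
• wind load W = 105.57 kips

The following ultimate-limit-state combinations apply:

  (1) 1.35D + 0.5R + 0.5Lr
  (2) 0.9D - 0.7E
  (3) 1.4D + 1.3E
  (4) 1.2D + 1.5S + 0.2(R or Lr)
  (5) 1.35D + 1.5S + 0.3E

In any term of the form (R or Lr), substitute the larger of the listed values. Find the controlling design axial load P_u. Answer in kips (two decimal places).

(R or Lr) → R = 86.41 kips.
(1) 1.35(168.73) + 0.5(86.41) + 0.5(77.67) = 309.83
(2) 0.9(168.73) - 0.7(27.29) = 132.75
(3) 1.4(168.73) + 1.3(27.29) = 236.22 + 35.48 = 271.70
(4) 1.2(168.73) + 1.5(107.85) + 0.2(86.41) = 381.53
(5) 1.35(168.73) + 1.5(107.85) + 0.3(27.29) = 397.75
Maximum is from combination 5.

397.75 kips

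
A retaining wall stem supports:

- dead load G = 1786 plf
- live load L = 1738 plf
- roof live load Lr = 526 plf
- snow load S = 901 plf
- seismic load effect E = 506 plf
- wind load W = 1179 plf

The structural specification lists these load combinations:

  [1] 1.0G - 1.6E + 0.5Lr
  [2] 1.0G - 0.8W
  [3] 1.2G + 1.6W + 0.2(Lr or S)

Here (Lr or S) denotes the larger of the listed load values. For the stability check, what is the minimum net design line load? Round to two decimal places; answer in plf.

842.80 plf

(Lr or S) → S = 901 plf.
[1] 1.0(1786) - 1.6(506) + 0.5(526) = 1786.00 - 809.60 + 263.00 = 1239.40
[2] 1.0(1786) - 0.8(1179) = 1786.00 - 943.20 = 842.80
[3] 1.2(1786) + 1.6(1179) + 0.2(901) = 2143.20 + 1886.40 + 180.20 = 4209.80
Combination 2 gives the minimum: 842.80 plf.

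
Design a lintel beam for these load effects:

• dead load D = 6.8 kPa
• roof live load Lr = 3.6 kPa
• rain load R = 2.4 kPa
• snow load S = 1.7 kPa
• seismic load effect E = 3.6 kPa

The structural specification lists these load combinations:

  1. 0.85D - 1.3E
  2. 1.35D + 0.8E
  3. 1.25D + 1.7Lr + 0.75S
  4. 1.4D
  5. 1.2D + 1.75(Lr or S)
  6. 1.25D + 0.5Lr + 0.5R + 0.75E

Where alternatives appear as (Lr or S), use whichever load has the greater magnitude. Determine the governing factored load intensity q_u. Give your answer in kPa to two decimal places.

15.90 kPa

(Lr or S) → Lr = 3.6 kPa.
1. 0.85(6.8) - 1.3(3.6) = 5.78 - 4.68 = 1.10
2. 1.35(6.8) + 0.8(3.6) = 9.18 + 2.88 = 12.06
3. 1.25(6.8) + 1.7(3.6) + 0.75(1.7) = 8.50 + 6.12 + 1.28 = 15.90
4. 1.4(6.8) = 9.52
5. 1.2(6.8) + 1.75(3.6) = 8.16 + 6.30 = 14.46
6. 1.25(6.8) + 0.5(3.6) + 0.5(2.4) + 0.75(3.6) = 8.50 + 1.80 + 1.20 + 2.70 = 14.20
Combination 3 governs: q_u = 15.90 kPa.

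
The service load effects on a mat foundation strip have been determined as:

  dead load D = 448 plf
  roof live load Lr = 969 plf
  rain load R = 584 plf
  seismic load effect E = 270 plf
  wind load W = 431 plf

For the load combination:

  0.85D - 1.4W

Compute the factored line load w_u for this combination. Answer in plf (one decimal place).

-222.6 plf

0.85(448) - 1.4(431) = 380.8 - 603.4 = -222.6
w_u = -222.6 plf.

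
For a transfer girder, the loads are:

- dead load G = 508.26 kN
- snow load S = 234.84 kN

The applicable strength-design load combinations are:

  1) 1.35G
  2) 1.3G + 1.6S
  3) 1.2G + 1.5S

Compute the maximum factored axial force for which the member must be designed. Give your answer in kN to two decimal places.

1036.48 kN

1) 1.35(508.26) = 686.15
2) 1.3(508.26) + 1.6(234.84) = 660.74 + 375.74 = 1036.48
3) 1.2(508.26) + 1.5(234.84) = 609.91 + 352.26 = 962.17
Combination 2 governs: N_u = 1036.48 kN.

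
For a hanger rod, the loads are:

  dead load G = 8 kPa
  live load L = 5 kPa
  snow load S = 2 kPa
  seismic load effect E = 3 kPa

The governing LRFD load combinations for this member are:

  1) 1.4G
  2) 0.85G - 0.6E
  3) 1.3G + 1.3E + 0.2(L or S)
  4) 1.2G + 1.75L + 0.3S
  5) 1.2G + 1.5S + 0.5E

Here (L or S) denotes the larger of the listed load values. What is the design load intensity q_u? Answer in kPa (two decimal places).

(L or S) → L = 5 kPa.
1) 1.4(8) = 11.20
2) 0.85(8) - 0.6(3) = 6.80 - 1.80 = 5.00
3) 1.3(8) + 1.3(3) + 0.2(5) = 10.40 + 3.90 + 1.00 = 15.30
4) 1.2(8) + 1.75(5) + 0.3(2) = 9.60 + 8.75 + 0.60 = 18.95
5) 1.2(8) + 1.5(2) + 0.5(3) = 9.60 + 3.00 + 1.50 = 14.10
Maximum is from combination 4.

18.95 kPa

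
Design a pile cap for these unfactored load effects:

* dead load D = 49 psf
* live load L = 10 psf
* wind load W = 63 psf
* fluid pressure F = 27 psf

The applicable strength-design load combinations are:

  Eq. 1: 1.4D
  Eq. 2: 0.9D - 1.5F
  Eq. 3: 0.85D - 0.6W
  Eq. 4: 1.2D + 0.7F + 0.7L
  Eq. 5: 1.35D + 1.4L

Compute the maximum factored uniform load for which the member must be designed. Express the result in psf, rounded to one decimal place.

Eq. 1: 1.4(49) = 68.6
Eq. 2: 0.9(49) - 1.5(27) = 44.1 - 40.5 = 3.6
Eq. 3: 0.85(49) - 0.6(63) = 41.7 - 37.8 = 3.9
Eq. 4: 1.2(49) + 0.7(27) + 0.7(10) = 58.8 + 18.9 + 7.0 = 84.7
Eq. 5: 1.35(49) + 1.4(10) = 66.2 + 14.0 = 80.2
Maximum is from combination 4.

84.7 psf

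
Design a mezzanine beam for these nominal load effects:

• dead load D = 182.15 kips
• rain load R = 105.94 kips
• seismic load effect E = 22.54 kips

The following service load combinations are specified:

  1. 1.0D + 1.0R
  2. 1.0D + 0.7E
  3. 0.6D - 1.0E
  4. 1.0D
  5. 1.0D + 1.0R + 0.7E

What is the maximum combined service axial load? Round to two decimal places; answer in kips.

1. 1.0(182.15) + 1.0(105.94) = 182.15 + 105.94 = 288.09
2. 1.0(182.15) + 0.7(22.54) = 182.15 + 15.78 = 197.93
3. 0.6(182.15) - 1.0(22.54) = 109.29 - 22.54 = 86.75
4. 1.0(182.15) = 182.15
5. 1.0(182.15) + 1.0(105.94) + 0.7(22.54) = 182.15 + 105.94 + 15.78 = 303.87
Combination 5 governs: P = 303.87 kips.

303.87 kips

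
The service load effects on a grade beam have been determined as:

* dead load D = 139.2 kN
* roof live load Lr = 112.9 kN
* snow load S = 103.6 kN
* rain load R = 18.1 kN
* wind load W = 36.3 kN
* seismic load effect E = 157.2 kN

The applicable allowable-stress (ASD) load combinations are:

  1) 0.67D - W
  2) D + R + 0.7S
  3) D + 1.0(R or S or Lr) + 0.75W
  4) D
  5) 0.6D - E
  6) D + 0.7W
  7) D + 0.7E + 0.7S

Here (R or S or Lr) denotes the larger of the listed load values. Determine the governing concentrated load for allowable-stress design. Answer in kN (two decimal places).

321.76 kN

(R or S or Lr) → Lr = 112.9 kN.
1) 0.67(139.2) - 1.0(36.3) = 56.96
2) 1.0(139.2) + 1.0(18.1) + 0.7(103.6) = 229.82
3) 1.0(139.2) + 1.0(112.9) + 0.75(36.3) = 279.33
4) 1.0(139.2) = 139.20
5) 0.6(139.2) - 1.0(157.2) = -73.68
6) 1.0(139.2) + 0.7(36.3) = 164.61
7) 1.0(139.2) + 0.7(157.2) + 0.7(103.6) = 321.76
Combination 7 governs: P = 321.76 kN.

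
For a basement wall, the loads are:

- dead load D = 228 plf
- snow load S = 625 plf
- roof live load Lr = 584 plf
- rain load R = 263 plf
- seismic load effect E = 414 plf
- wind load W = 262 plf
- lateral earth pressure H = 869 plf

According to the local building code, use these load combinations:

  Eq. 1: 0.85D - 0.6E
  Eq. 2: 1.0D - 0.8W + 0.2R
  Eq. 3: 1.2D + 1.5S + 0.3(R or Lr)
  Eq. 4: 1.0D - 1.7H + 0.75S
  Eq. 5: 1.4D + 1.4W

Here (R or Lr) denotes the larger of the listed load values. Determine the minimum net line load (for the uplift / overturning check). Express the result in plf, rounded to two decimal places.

(R or Lr) → Lr = 584 plf.
Eq. 1: 0.85(228) - 0.6(414) = -54.60
Eq. 2: 1.0(228) - 0.8(262) + 0.2(263) = 71.00
Eq. 3: 1.2(228) + 1.5(625) + 0.3(584) = 1386.30
Eq. 4: 1.0(228) - 1.7(869) + 0.75(625) = -780.55
Eq. 5: 1.4(228) + 1.4(262) = 686.00
Combination 4 gives the minimum: -780.55 plf.

-780.55 plf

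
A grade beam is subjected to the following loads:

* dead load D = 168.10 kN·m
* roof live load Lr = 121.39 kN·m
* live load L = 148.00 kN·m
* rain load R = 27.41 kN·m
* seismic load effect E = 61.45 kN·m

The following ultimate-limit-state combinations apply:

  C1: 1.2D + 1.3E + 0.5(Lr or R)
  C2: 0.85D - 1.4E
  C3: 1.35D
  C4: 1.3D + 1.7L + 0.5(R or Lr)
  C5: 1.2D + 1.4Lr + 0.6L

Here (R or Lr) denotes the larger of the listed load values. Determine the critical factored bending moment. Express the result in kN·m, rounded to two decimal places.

(Lr or R) → Lr = 121.39 kN·m; (R or Lr) → Lr = 121.39 kN·m.
C1: 1.2(168.10) + 1.3(61.45) + 0.5(121.39) = 342.30
C2: 0.85(168.10) - 1.4(61.45) = 142.89 - 86.03 = 56.86
C3: 1.35(168.10) = 226.94
C4: 1.3(168.10) + 1.7(148.00) + 0.5(121.39) = 218.53 + 251.60 + 60.70 = 530.83
C5: 1.2(168.10) + 1.4(121.39) + 0.6(148.00) = 201.72 + 169.95 + 88.80 = 460.47
Maximum is from combination 4.

530.83 kN·m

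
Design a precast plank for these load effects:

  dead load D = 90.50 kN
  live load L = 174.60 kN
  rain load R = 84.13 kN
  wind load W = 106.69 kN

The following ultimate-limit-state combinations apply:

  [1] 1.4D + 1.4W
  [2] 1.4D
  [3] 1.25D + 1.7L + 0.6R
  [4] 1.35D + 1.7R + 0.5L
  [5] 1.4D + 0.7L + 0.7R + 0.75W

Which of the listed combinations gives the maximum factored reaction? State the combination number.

Combination 3

[1] 1.4(90.50) + 1.4(106.69) = 126.70 + 149.37 = 276.07
[2] 1.4(90.50) = 126.70
[3] 1.25(90.50) + 1.7(174.60) + 0.6(84.13) = 460.42
[4] 1.35(90.50) + 1.7(84.13) + 0.5(174.60) = 122.18 + 143.02 + 87.30 = 352.50
[5] 1.4(90.50) + 0.7(174.60) + 0.7(84.13) + 0.75(106.69) = 126.70 + 122.22 + 58.89 + 80.02 = 387.83
The largest value is 460.42 kN from combination 3.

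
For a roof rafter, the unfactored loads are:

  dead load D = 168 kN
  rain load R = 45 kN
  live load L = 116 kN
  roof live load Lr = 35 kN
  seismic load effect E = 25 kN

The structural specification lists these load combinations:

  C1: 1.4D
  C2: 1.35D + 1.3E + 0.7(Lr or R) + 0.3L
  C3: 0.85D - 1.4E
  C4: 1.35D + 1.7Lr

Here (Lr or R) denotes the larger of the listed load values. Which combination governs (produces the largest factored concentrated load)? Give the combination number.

Combination 2

(Lr or R) → R = 45 kN.
C1: 1.4(168) = 235.20
C2: 1.35(168) + 1.3(25) + 0.7(45) + 0.3(116) = 226.80 + 32.50 + 31.50 + 34.80 = 325.60
C3: 0.85(168) - 1.4(25) = 142.80 - 35.00 = 107.80
C4: 1.35(168) + 1.7(35) = 226.80 + 59.50 = 286.30
The largest value is 325.60 kN from combination 2.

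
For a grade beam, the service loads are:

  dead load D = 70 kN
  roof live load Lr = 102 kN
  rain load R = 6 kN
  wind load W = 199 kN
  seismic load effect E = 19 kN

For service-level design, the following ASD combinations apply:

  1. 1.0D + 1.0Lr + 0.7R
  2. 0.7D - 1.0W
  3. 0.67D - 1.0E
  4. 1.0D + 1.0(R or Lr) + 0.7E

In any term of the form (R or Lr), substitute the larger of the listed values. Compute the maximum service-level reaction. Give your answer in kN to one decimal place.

185.3 kN

(R or Lr) → Lr = 102 kN.
1. 1.0(70) + 1.0(102) + 0.7(6) = 70.0 + 102.0 + 4.2 = 176.2
2. 0.7(70) - 1.0(199) = 49.0 - 199.0 = -150.0
3. 0.67(70) - 1.0(19) = 46.9 - 19.0 = 27.9
4. 1.0(70) + 1.0(102) + 0.7(19) = 70.0 + 102.0 + 13.3 = 185.3
Maximum is from combination 4.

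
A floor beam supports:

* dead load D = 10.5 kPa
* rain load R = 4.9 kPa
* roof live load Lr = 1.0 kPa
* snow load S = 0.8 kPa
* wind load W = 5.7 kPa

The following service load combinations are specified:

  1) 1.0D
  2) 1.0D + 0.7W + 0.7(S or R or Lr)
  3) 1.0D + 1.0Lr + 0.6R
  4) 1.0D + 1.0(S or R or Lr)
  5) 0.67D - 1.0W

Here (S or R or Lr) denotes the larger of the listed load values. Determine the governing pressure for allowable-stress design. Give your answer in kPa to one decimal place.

(S or R or Lr) → R = 4.9 kPa.
1) 1.0(10.5) = 10.5
2) 1.0(10.5) + 0.7(5.7) + 0.7(4.9) = 17.9
3) 1.0(10.5) + 1.0(1.0) + 0.6(4.9) = 14.4
4) 1.0(10.5) + 1.0(4.9) = 15.4
5) 0.67(10.5) - 1.0(5.7) = 1.3
The controlling combination is 2, giving 17.9 kPa.

17.9 kPa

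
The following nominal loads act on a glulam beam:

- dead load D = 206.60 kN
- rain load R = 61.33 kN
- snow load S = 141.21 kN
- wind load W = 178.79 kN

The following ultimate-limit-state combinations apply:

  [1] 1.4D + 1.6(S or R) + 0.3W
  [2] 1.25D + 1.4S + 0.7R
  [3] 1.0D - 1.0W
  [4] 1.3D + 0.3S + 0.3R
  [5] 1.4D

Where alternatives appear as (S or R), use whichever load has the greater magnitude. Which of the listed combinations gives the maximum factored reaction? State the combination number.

(S or R) → S = 141.21 kN.
[1] 1.4(206.60) + 1.6(141.21) + 0.3(178.79) = 568.81
[2] 1.25(206.60) + 1.4(141.21) + 0.7(61.33) = 498.88
[3] 1.0(206.60) - 1.0(178.79) = 206.60 - 178.79 = 27.81
[4] 1.3(206.60) + 0.3(141.21) + 0.3(61.33) = 268.58 + 42.36 + 18.40 = 329.34
[5] 1.4(206.60) = 289.24
The largest value is 568.81 kN from combination 1.

Combination 1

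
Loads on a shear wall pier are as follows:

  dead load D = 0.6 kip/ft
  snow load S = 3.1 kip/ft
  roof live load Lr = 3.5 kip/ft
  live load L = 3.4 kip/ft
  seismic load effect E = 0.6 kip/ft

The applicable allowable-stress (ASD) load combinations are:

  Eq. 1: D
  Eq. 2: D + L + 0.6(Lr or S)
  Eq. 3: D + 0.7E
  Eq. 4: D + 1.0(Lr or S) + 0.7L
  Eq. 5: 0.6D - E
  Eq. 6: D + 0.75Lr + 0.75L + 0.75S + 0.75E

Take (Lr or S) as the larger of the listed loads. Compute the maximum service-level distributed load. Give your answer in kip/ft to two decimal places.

8.55 kip/ft

(Lr or S) → Lr = 3.5 kip/ft.
Eq. 1: 1.0(0.6) = 0.60
Eq. 2: 1.0(0.6) + 1.0(3.4) + 0.6(3.5) = 6.10
Eq. 3: 1.0(0.6) + 0.7(0.6) = 1.02
Eq. 4: 1.0(0.6) + 1.0(3.5) + 0.7(3.4) = 6.48
Eq. 5: 0.6(0.6) - 1.0(0.6) = -0.24
Eq. 6: 1.0(0.6) + 0.75(3.5) + 0.75(3.4) + 0.75(3.1) + 0.75(0.6) = 8.55
Combination 6 governs: w = 8.55 kip/ft.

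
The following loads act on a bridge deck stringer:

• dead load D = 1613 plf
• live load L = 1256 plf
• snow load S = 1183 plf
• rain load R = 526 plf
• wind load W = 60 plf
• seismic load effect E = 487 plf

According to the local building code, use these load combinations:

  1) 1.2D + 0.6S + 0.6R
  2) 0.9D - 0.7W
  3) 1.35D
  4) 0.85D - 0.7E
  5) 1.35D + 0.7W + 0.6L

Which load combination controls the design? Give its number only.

Combination 5

1) 1.2(1613) + 0.6(1183) + 0.6(526) = 2961.0
2) 0.9(1613) - 0.7(60) = 1409.7
3) 1.35(1613) = 2177.6
4) 0.85(1613) - 0.7(487) = 1030.2
5) 1.35(1613) + 0.7(60) + 0.6(1256) = 2973.2
The largest value is 2973.2 plf from combination 5.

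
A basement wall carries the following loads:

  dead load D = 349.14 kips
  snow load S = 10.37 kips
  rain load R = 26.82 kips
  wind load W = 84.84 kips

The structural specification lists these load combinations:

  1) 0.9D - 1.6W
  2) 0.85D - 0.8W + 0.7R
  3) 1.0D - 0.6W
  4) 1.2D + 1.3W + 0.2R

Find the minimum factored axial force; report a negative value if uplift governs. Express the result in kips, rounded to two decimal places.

1) 0.9(349.14) - 1.6(84.84) = 178.48
2) 0.85(349.14) - 0.8(84.84) + 0.7(26.82) = 247.67
3) 1.0(349.14) - 0.6(84.84) = 298.24
4) 1.2(349.14) + 1.3(84.84) + 0.2(26.82) = 534.62
Combination 1 gives the minimum: 178.48 kips.

178.48 kips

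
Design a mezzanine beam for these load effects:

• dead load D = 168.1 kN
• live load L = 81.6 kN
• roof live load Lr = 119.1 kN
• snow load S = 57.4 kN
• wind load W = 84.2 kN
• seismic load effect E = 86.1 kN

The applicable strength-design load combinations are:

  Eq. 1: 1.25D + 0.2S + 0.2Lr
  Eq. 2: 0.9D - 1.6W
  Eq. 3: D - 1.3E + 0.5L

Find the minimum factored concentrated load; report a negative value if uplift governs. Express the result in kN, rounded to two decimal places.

Eq. 1: 1.25(168.1) + 0.2(57.4) + 0.2(119.1) = 210.13 + 11.48 + 23.82 = 245.43
Eq. 2: 0.9(168.1) - 1.6(84.2) = 151.29 - 134.72 = 16.57
Eq. 3: 1.0(168.1) - 1.3(86.1) + 0.5(81.6) = 168.10 - 111.93 + 40.80 = 96.97
Combination 2 gives the minimum: 16.57 kN.

16.57 kN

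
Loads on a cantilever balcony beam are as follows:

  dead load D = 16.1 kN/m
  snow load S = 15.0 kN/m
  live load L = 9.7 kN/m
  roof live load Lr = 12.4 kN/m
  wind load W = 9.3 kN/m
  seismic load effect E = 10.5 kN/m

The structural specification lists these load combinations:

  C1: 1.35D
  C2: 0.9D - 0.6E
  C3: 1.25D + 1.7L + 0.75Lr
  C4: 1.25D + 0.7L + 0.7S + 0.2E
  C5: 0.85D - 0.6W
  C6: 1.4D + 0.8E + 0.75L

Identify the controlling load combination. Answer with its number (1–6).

C1: 1.35(16.1) = 21.74
C2: 0.9(16.1) - 0.6(10.5) = 8.19
C3: 1.25(16.1) + 1.7(9.7) + 0.75(12.4) = 45.92
C4: 1.25(16.1) + 0.7(9.7) + 0.7(15.0) + 0.2(10.5) = 39.52
C5: 0.85(16.1) - 0.6(9.3) = 8.11
C6: 1.4(16.1) + 0.8(10.5) + 0.75(9.7) = 38.22
The largest value is 45.92 kN/m from combination 3.

Combination 3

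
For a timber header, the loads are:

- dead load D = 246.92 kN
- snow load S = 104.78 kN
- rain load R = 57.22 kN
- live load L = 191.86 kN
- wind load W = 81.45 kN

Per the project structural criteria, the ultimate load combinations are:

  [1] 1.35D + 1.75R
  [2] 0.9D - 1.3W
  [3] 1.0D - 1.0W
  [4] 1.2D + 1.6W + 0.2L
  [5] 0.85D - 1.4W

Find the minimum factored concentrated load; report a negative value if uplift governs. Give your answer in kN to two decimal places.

95.85 kN

[1] 1.35(246.92) + 1.75(57.22) = 333.34 + 100.14 = 433.48
[2] 0.9(246.92) - 1.3(81.45) = 222.23 - 105.89 = 116.34
[3] 1.0(246.92) - 1.0(81.45) = 246.92 - 81.45 = 165.47
[4] 1.2(246.92) + 1.6(81.45) + 0.2(191.86) = 465.00
[5] 0.85(246.92) - 1.4(81.45) = 209.88 - 114.03 = 95.85
Combination 5 gives the minimum: 95.85 kN.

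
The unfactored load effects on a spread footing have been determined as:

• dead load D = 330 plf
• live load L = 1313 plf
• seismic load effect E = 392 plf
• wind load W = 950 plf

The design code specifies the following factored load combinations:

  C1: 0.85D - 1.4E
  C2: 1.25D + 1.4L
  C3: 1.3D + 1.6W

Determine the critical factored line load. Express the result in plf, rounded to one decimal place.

2250.7 plf

C1: 0.85(330) - 1.4(392) = 280.5 - 548.8 = -268.3
C2: 1.25(330) + 1.4(1313) = 412.5 + 1838.2 = 2250.7
C3: 1.3(330) + 1.6(950) = 429.0 + 1520.0 = 1949.0
The controlling combination is 2, giving 2250.7 plf.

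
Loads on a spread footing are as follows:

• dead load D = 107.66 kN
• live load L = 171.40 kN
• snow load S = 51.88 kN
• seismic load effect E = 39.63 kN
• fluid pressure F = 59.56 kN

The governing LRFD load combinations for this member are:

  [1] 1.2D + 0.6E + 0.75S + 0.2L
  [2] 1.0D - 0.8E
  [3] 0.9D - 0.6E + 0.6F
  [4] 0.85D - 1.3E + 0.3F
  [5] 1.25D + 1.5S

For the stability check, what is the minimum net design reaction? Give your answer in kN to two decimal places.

57.86 kN

[1] 1.2(107.66) + 0.6(39.63) + 0.75(51.88) + 0.2(171.40) = 226.16
[2] 1.0(107.66) - 0.8(39.63) = 75.96
[3] 0.9(107.66) - 0.6(39.63) + 0.6(59.56) = 108.85
[4] 0.85(107.66) - 1.3(39.63) + 0.3(59.56) = 57.86
[5] 1.25(107.66) + 1.5(51.88) = 212.40
Combination 4 gives the minimum: 57.86 kN.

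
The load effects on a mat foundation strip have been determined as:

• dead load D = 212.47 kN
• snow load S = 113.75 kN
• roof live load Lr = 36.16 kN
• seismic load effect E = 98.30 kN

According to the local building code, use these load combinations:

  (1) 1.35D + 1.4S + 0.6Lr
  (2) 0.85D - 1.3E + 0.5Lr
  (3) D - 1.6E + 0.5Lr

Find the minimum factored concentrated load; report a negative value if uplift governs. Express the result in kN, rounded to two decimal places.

(1) 1.35(212.47) + 1.4(113.75) + 0.6(36.16) = 286.83 + 159.25 + 21.70 = 467.78
(2) 0.85(212.47) - 1.3(98.30) + 0.5(36.16) = 180.60 - 127.79 + 18.08 = 70.89
(3) 1.0(212.47) - 1.6(98.30) + 0.5(36.16) = 212.47 - 157.28 + 18.08 = 73.27
Combination 2 gives the minimum: 70.89 kN.

70.89 kN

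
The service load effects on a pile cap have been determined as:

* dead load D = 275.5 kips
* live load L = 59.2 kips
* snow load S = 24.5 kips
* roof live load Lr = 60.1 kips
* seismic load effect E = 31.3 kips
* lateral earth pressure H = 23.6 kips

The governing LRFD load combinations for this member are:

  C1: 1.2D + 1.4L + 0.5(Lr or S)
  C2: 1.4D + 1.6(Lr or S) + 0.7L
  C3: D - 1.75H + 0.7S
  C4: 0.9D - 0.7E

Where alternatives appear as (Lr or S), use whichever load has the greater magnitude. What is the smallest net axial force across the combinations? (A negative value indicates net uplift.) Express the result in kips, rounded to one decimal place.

226.0 kips

(Lr or S) → Lr = 60.1 kips.
C1: 1.2(275.5) + 1.4(59.2) + 0.5(60.1) = 443.5
C2: 1.4(275.5) + 1.6(60.1) + 0.7(59.2) = 523.3
C3: 1.0(275.5) - 1.75(23.6) + 0.7(24.5) = 251.4
C4: 0.9(275.5) - 0.7(31.3) = 226.0
Combination 4 gives the minimum: 226.0 kips.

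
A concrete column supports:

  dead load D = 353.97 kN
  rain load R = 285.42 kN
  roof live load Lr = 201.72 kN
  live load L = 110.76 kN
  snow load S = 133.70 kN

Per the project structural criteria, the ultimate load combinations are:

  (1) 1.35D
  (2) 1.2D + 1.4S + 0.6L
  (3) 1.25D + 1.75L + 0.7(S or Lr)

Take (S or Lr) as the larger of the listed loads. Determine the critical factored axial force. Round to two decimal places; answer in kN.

(S or Lr) → Lr = 201.72 kN.
(1) 1.35(353.97) = 477.86
(2) 1.2(353.97) + 1.4(133.70) + 0.6(110.76) = 678.40
(3) 1.25(353.97) + 1.75(110.76) + 0.7(201.72) = 777.50
Combination 3 governs: N_u = 777.50 kN.

777.50 kN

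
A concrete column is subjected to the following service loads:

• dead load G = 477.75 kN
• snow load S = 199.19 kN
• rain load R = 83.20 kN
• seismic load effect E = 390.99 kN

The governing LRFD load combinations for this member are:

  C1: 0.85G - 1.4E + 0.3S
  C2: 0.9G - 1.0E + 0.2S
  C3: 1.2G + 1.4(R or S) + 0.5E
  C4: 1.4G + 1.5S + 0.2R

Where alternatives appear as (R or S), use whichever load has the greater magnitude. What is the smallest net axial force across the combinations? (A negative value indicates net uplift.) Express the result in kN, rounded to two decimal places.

-81.54 kN

(R or S) → S = 199.19 kN.
C1: 0.85(477.75) - 1.4(390.99) + 0.3(199.19) = 406.09 - 547.39 + 59.76 = -81.54
C2: 0.9(477.75) - 1.0(390.99) + 0.2(199.19) = 78.82
C3: 1.2(477.75) + 1.4(199.19) + 0.5(390.99) = 1047.66
C4: 1.4(477.75) + 1.5(199.19) + 0.2(83.20) = 668.85 + 298.79 + 16.64 = 984.28
Combination 1 gives the minimum: -81.54 kN.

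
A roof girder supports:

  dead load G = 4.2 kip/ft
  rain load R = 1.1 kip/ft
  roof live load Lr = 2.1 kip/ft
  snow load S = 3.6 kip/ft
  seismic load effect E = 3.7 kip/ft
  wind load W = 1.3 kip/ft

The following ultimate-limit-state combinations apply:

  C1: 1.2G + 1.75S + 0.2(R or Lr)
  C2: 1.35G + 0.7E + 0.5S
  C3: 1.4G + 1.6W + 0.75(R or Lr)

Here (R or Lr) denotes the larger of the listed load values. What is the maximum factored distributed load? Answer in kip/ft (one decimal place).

(R or Lr) → Lr = 2.1 kip/ft.
C1: 1.2(4.2) + 1.75(3.6) + 0.2(2.1) = 11.8
C2: 1.35(4.2) + 0.7(3.7) + 0.5(3.6) = 5.7 + 2.6 + 1.8 = 10.1
C3: 1.4(4.2) + 1.6(1.3) + 0.75(2.1) = 9.5
Combination 1 governs: w_u = 11.8 kip/ft.

11.8 kip/ft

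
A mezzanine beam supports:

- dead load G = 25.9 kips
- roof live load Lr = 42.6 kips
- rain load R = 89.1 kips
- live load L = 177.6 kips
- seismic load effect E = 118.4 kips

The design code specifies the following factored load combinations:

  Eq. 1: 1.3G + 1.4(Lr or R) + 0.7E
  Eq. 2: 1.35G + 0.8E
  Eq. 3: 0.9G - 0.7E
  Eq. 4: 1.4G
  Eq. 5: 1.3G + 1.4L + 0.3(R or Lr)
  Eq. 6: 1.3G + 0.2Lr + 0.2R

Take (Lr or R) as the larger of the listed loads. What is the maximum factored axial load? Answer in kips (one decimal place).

309.0 kips

(Lr or R) → R = 89.1 kips; (R or Lr) → R = 89.1 kips.
Eq. 1: 1.3(25.9) + 1.4(89.1) + 0.7(118.4) = 33.7 + 124.7 + 82.9 = 241.3
Eq. 2: 1.35(25.9) + 0.8(118.4) = 35.0 + 94.7 = 129.7
Eq. 3: 0.9(25.9) - 0.7(118.4) = 23.3 - 82.9 = -59.6
Eq. 4: 1.4(25.9) = 36.3
Eq. 5: 1.3(25.9) + 1.4(177.6) + 0.3(89.1) = 33.7 + 248.6 + 26.7 = 309.0
Eq. 6: 1.3(25.9) + 0.2(42.6) + 0.2(89.1) = 33.7 + 8.5 + 17.8 = 60.0
Combination 5 governs: P_u = 309.0 kips.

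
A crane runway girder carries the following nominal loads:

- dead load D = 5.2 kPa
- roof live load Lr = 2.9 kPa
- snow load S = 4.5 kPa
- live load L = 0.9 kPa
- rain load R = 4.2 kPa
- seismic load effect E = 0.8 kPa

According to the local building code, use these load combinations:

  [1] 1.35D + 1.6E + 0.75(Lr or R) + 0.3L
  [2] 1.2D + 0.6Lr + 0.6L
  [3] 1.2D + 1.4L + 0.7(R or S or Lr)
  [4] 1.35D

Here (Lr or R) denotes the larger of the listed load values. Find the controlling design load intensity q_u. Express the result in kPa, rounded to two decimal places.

11.72 kPa

(Lr or R) → R = 4.2 kPa; (R or S or Lr) → S = 4.5 kPa.
[1] 1.35(5.2) + 1.6(0.8) + 0.75(4.2) + 0.3(0.9) = 7.02 + 1.28 + 3.15 + 0.27 = 11.72
[2] 1.2(5.2) + 0.6(2.9) + 0.6(0.9) = 6.24 + 1.74 + 0.54 = 8.52
[3] 1.2(5.2) + 1.4(0.9) + 0.7(4.5) = 6.24 + 1.26 + 3.15 = 10.65
[4] 1.35(5.2) = 7.02
Maximum is from combination 1.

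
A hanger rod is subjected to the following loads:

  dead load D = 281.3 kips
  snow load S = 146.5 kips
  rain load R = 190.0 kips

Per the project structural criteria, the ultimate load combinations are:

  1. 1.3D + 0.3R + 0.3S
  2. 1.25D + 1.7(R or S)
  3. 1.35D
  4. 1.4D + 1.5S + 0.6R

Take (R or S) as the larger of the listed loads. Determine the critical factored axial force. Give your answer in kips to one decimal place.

(R or S) → R = 190.0 kips.
1. 1.3(281.3) + 0.3(190.0) + 0.3(146.5) = 466.6
2. 1.25(281.3) + 1.7(190.0) = 351.6 + 323.0 = 674.6
3. 1.35(281.3) = 379.8
4. 1.4(281.3) + 1.5(146.5) + 0.6(190.0) = 393.8 + 219.8 + 114.0 = 727.6
The controlling combination is 4, giving 727.6 kips.

727.6 kips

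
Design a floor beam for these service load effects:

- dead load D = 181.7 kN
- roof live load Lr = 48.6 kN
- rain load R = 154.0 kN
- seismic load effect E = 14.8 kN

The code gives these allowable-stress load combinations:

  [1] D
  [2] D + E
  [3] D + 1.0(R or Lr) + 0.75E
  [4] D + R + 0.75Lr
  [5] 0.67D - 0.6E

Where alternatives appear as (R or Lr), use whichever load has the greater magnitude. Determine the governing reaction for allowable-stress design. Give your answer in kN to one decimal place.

372.2 kN

(R or Lr) → R = 154.0 kN.
[1] 1.0(181.7) = 181.7
[2] 1.0(181.7) + 1.0(14.8) = 181.7 + 14.8 = 196.5
[3] 1.0(181.7) + 1.0(154.0) + 0.75(14.8) = 181.7 + 154.0 + 11.1 = 346.8
[4] 1.0(181.7) + 1.0(154.0) + 0.75(48.6) = 181.7 + 154.0 + 36.5 = 372.2
[5] 0.67(181.7) - 0.6(14.8) = 112.9
Maximum is from combination 4.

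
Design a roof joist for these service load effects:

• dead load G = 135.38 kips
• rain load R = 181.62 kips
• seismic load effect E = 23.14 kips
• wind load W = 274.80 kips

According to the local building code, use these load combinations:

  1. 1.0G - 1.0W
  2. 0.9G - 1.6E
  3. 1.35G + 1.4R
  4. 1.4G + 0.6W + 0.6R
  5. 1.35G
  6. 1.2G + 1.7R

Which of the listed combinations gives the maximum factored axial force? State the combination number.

1. 1.0(135.38) - 1.0(274.80) = -139.42
2. 0.9(135.38) - 1.6(23.14) = 84.82
3. 1.35(135.38) + 1.4(181.62) = 437.03
4. 1.4(135.38) + 0.6(274.80) + 0.6(181.62) = 463.38
5. 1.35(135.38) = 182.76
6. 1.2(135.38) + 1.7(181.62) = 471.21
The largest value is 471.21 kips from combination 6.

Combination 6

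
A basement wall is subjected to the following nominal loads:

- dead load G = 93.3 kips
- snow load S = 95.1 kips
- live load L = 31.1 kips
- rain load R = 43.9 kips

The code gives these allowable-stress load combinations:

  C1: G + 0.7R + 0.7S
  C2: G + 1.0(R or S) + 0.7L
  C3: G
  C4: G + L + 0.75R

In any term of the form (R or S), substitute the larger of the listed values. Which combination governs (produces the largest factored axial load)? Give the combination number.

Combination 2

(R or S) → S = 95.1 kips.
C1: 1.0(93.3) + 0.7(43.9) + 0.7(95.1) = 190.60
C2: 1.0(93.3) + 1.0(95.1) + 0.7(31.1) = 210.17
C3: 1.0(93.3) = 93.30
C4: 1.0(93.3) + 1.0(31.1) + 0.75(43.9) = 157.33
The largest value is 210.17 kips from combination 2.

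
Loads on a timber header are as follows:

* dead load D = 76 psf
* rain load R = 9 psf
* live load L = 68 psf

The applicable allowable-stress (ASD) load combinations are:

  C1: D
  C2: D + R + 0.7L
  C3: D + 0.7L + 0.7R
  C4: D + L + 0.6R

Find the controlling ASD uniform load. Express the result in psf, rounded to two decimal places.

C1: 1.0(76) = 76.00
C2: 1.0(76) + 1.0(9) + 0.7(68) = 76.00 + 9.00 + 47.60 = 132.60
C3: 1.0(76) + 0.7(68) + 0.7(9) = 76.00 + 47.60 + 6.30 = 129.90
C4: 1.0(76) + 1.0(68) + 0.6(9) = 76.00 + 68.00 + 5.40 = 149.40
The controlling combination is 4, giving 149.40 psf.

149.40 psf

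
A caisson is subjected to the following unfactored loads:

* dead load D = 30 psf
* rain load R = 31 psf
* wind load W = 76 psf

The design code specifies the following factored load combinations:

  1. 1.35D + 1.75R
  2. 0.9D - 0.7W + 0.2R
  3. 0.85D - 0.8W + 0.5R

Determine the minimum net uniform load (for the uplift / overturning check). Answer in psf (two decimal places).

1. 1.35(30) + 1.75(31) = 40.50 + 54.25 = 94.75
2. 0.9(30) - 0.7(76) + 0.2(31) = 27.00 - 53.20 + 6.20 = -20.00
3. 0.85(30) - 0.8(76) + 0.5(31) = 25.50 - 60.80 + 15.50 = -19.80
Combination 2 gives the minimum: -20.00 psf.

-20.00 psf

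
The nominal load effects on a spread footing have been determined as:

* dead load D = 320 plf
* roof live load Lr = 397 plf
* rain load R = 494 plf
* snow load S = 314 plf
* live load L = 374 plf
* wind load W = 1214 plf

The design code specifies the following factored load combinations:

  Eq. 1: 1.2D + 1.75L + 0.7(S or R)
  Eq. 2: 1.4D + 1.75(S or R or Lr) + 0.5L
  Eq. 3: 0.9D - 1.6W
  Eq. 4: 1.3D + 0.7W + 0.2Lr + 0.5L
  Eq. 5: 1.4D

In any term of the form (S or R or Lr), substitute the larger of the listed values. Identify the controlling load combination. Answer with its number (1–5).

(S or R) → R = 494 plf; (S or R or Lr) → R = 494 plf.
Eq. 1: 1.2(320) + 1.75(374) + 0.7(494) = 384.00 + 654.50 + 345.80 = 1384.30
Eq. 2: 1.4(320) + 1.75(494) + 0.5(374) = 448.00 + 864.50 + 187.00 = 1499.50
Eq. 3: 0.9(320) - 1.6(1214) = 288.00 - 1942.40 = -1654.40
Eq. 4: 1.3(320) + 0.7(1214) + 0.2(397) + 0.5(374) = 416.00 + 849.80 + 79.40 + 187.00 = 1532.20
Eq. 5: 1.4(320) = 448.00
The largest value is 1532.20 plf from combination 4.

Combination 4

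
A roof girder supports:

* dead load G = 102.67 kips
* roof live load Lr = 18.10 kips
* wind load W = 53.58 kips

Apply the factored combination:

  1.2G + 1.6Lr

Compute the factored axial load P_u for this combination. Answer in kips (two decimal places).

1.2(102.67) + 1.6(18.10) = 152.16
P_u = 152.16 kips.

152.16 kips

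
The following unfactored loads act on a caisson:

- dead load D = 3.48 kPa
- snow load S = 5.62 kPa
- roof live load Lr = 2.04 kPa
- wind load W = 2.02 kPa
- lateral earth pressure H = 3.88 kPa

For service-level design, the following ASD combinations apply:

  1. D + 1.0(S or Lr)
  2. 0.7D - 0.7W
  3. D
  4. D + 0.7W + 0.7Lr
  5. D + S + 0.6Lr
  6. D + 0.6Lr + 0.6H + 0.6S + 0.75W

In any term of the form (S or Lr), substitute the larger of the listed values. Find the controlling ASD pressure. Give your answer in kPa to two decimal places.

11.92 kPa

(S or Lr) → S = 5.62 kPa.
1. 1.0(3.48) + 1.0(5.62) = 3.48 + 5.62 = 9.10
2. 0.7(3.48) - 0.7(2.02) = 1.02
3. 1.0(3.48) = 3.48
4. 1.0(3.48) + 0.7(2.02) + 0.7(2.04) = 3.48 + 1.41 + 1.43 = 6.32
5. 1.0(3.48) + 1.0(5.62) + 0.6(2.04) = 3.48 + 5.62 + 1.22 = 10.32
6. 1.0(3.48) + 0.6(2.04) + 0.6(3.88) + 0.6(5.62) + 0.75(2.02) = 3.48 + 1.22 + 2.33 + 3.37 + 1.52 = 11.92
Combination 6 governs: p = 11.92 kPa.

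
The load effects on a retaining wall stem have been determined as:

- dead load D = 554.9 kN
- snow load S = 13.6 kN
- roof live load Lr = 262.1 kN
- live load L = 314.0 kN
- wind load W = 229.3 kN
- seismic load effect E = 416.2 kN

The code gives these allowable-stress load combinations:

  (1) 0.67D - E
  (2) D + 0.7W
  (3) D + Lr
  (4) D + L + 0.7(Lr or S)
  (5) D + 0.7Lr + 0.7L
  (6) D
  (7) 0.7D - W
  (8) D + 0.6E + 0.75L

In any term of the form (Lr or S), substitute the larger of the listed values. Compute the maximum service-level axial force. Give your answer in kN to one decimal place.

1052.4 kN

(Lr or S) → Lr = 262.1 kN.
(1) 0.67(554.9) - 1.0(416.2) = 371.8 - 416.2 = -44.4
(2) 1.0(554.9) + 0.7(229.3) = 554.9 + 160.5 = 715.4
(3) 1.0(554.9) + 1.0(262.1) = 554.9 + 262.1 = 817.0
(4) 1.0(554.9) + 1.0(314.0) + 0.7(262.1) = 554.9 + 314.0 + 183.5 = 1052.4
(5) 1.0(554.9) + 0.7(262.1) + 0.7(314.0) = 554.9 + 183.5 + 219.8 = 958.2
(6) 1.0(554.9) = 554.9
(7) 0.7(554.9) - 1.0(229.3) = 388.4 - 229.3 = 159.1
(8) 1.0(554.9) + 0.6(416.2) + 0.75(314.0) = 554.9 + 249.7 + 235.5 = 1040.1
Maximum is from combination 4.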